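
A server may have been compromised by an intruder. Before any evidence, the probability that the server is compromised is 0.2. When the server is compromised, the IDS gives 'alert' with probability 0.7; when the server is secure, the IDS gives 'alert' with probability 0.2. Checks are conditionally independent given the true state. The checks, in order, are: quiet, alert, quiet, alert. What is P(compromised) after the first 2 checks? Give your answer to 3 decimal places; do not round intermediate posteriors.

Apply Bayes' rule sequentially, carrying P(compromised) forward.
After 'quiet': P(compromised) = 0.3·0.2000 / (0.3·0.2000 + 0.8·0.8000) ≈ 0.0857
After 'alert': P(compromised) = 0.7·0.0857 / (0.7·0.0857 + 0.2·0.9143) ≈ 0.2471

0.247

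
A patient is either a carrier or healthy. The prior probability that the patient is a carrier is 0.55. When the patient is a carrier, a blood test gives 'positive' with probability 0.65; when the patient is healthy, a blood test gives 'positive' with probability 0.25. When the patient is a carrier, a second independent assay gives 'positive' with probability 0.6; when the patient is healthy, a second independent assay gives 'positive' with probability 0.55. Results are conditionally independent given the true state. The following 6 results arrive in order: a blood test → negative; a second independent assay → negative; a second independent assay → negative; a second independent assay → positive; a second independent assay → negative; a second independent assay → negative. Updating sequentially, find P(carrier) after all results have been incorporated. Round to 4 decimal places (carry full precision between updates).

0.2798

After a blood test='negative': P(carrier) = 0.35·0.5500 / (0.35·0.5500 + 0.75·0.4500) ≈ 0.3632
After a second independent assay='negative': P(carrier) = 0.4·0.3632 / (0.4·0.3632 + 0.45·0.6368) ≈ 0.3364
After a second independent assay='negative': P(carrier) = 0.4·0.3364 / (0.4·0.3364 + 0.45·0.6636) ≈ 0.3107
After a second independent assay='positive': P(carrier) = 0.6·0.3107 / (0.6·0.3107 + 0.55·0.6893) ≈ 0.3296
After a second independent assay='negative': P(carrier) = 0.4·0.3296 / (0.4·0.3296 + 0.45·0.6704) ≈ 0.3041
After a second independent assay='negative': P(carrier) = 0.4·0.3041 / (0.4·0.3041 + 0.45·0.6959) ≈ 0.2798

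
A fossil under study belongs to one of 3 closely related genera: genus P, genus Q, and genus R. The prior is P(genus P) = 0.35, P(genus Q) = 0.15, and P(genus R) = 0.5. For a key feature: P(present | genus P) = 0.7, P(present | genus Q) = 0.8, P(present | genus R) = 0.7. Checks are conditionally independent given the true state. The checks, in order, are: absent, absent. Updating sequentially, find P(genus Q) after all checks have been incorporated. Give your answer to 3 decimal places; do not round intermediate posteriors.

0.073

After 'absent': normaliser = 0.3·0.3500 + 0.2·0.1500 + 0.3·0.5000; P(genus P) ≈ 0.3684, P(genus Q) ≈ 0.1053, P(genus R) ≈ 0.5263
After 'absent': normaliser = 0.3·0.3684 + 0.2·0.1053 + 0.3·0.5263; P(genus P) ≈ 0.3818, P(genus Q) ≈ 0.0727, P(genus R) ≈ 0.5455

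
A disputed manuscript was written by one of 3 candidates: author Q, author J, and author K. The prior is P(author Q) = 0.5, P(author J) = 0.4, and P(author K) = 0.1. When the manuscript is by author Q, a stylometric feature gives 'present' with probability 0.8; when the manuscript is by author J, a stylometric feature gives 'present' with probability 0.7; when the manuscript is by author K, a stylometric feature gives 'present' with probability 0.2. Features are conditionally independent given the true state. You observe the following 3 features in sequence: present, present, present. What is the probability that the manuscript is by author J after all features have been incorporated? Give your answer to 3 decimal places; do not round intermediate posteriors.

Each posterior becomes the prior for the next update.
After 'present': normaliser = 0.8·0.5000 + 0.7·0.4000 + 0.2·0.1000; P(author Q) ≈ 0.5714, P(author J) ≈ 0.4000, P(author K) ≈ 0.0286
After 'present': normaliser = 0.8·0.5714 + 0.7·0.4000 + 0.2·0.0286; P(author Q) ≈ 0.6154, P(author J) ≈ 0.3769, P(author K) ≈ 0.0077
After 'present': normaliser = 0.8·0.6154 + 0.7·0.3769 + 0.2·0.0077; P(author Q) ≈ 0.6497, P(author J) ≈ 0.3482, P(author K) ≈ 0.0020

0.348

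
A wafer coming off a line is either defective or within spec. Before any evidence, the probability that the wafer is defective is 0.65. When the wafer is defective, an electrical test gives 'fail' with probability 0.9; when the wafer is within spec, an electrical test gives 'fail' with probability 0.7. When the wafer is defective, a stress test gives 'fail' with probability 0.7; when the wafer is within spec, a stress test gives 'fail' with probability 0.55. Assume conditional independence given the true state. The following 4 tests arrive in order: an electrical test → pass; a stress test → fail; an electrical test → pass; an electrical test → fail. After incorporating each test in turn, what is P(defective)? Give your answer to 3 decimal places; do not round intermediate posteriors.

0.252

After an electrical test='pass': P(defective) = 0.1·0.6500 / (0.1·0.6500 + 0.3·0.3500) ≈ 0.3824
After a stress test='fail': P(defective) = 0.7·0.3824 / (0.7·0.3824 + 0.55·0.6176) ≈ 0.4407
After an electrical test='pass': P(defective) = 0.1·0.4407 / (0.1·0.4407 + 0.3·0.5593) ≈ 0.2080
After an electrical test='fail': P(defective) = 0.9·0.2080 / (0.9·0.2080 + 0.7·0.7920) ≈ 0.2524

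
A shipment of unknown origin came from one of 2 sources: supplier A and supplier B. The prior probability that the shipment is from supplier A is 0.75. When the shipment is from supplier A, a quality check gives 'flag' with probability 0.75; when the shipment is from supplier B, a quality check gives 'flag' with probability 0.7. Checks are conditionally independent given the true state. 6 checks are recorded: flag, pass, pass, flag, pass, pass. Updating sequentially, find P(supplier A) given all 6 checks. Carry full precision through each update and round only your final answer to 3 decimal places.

0.624

Apply Bayes' rule sequentially, carrying P(supplier A) forward.
After 'flag': P(supplier A) = 0.75·0.7500 / (0.75·0.7500 + 0.7·0.2500) ≈ 0.7627
After 'pass': P(supplier A) = 0.25·0.7627 / (0.25·0.7627 + 0.3·0.2373) ≈ 0.7282
After 'pass': P(supplier A) = 0.25·0.7282 / (0.25·0.7282 + 0.3·0.2718) ≈ 0.6906
After 'flag': P(supplier A) = 0.75·0.6906 / (0.75·0.6906 + 0.7·0.3094) ≈ 0.7052
After 'pass': P(supplier A) = 0.25·0.7052 / (0.25·0.7052 + 0.3·0.2948) ≈ 0.6659
After 'pass': P(supplier A) = 0.25·0.6659 / (0.25·0.6659 + 0.3·0.3341) ≈ 0.6242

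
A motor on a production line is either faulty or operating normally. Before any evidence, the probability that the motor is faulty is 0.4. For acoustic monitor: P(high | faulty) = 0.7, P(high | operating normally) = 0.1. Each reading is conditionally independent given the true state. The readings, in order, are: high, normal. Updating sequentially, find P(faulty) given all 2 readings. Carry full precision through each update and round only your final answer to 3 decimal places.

After 'high': P(faulty) = 0.7·0.4000 / (0.7·0.4000 + 0.1·0.6000) ≈ 0.8235
After 'normal': P(faulty) = 0.3·0.8235 / (0.3·0.8235 + 0.9·0.1765) ≈ 0.6087

0.609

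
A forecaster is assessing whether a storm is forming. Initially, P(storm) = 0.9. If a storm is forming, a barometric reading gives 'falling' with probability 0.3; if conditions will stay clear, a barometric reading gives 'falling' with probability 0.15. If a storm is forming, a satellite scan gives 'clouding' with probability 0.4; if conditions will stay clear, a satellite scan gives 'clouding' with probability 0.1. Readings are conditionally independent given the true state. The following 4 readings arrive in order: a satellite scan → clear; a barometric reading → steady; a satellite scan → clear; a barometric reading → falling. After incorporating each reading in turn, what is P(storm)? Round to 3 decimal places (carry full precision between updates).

0.868

Apply Bayes' rule sequentially, carrying P(storm) forward.
After a satellite scan='clear': P(storm) = 0.6·0.9000 / (0.6·0.9000 + 0.9·0.1000) ≈ 0.8571
After a barometric reading='steady': P(storm) = 0.7·0.8571 / (0.7·0.8571 + 0.85·0.1429) ≈ 0.8317
After a satellite scan='clear': P(storm) = 0.6·0.8317 / (0.6·0.8317 + 0.9·0.1683) ≈ 0.7671
After a barometric reading='falling': P(storm) = 0.3·0.7671 / (0.3·0.7671 + 0.15·0.2329) ≈ 0.8682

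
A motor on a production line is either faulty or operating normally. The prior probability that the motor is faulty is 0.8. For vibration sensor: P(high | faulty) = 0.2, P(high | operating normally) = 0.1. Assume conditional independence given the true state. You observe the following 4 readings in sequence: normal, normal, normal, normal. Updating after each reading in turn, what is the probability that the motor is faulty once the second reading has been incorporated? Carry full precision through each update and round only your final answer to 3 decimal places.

0.760

After 'normal': P(faulty) = 0.8·0.8000 / (0.8·0.8000 + 0.9·0.2000) ≈ 0.7805
After 'normal': P(faulty) = 0.8·0.7805 / (0.8·0.7805 + 0.9·0.2195) ≈ 0.7596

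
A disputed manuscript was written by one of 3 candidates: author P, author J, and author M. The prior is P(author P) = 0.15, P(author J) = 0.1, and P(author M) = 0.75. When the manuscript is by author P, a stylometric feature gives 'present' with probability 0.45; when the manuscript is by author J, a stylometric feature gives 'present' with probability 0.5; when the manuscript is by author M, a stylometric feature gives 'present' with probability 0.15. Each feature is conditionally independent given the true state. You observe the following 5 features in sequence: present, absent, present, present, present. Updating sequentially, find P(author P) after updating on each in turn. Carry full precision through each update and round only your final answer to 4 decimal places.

After 'present': normaliser = 0.45·0.1500 + 0.5·0.1000 + 0.15·0.7500; P(author P) ≈ 0.2935, P(author J) ≈ 0.2174, P(author M) ≈ 0.4891
After 'absent': normaliser = 0.55·0.2935 + 0.5·0.2174 + 0.85·0.4891; P(author P) ≈ 0.2353, P(author J) ≈ 0.1585, P(author M) ≈ 0.6062
After 'present': normaliser = 0.45·0.2353 + 0.5·0.1585 + 0.15·0.6062; P(author P) ≈ 0.3836, P(author J) ≈ 0.2870, P(author M) ≈ 0.3294
After 'present': normaliser = 0.45·0.3836 + 0.5·0.2870 + 0.15·0.3294; P(author P) ≈ 0.4722, P(author J) ≈ 0.3926, P(author M) ≈ 0.1352
After 'present': normaliser = 0.45·0.4722 + 0.5·0.3926 + 0.15·0.1352; P(author P) ≈ 0.4953, P(author J) ≈ 0.4575, P(author M) ≈ 0.0472

0.4953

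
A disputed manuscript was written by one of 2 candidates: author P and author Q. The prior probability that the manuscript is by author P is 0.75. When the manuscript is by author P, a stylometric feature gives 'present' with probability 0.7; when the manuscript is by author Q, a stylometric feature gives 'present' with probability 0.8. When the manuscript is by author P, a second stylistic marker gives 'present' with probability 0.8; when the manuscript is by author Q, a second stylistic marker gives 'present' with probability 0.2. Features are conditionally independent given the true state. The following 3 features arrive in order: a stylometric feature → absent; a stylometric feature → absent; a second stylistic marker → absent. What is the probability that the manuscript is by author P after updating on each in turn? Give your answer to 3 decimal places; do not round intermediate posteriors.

0.628

Apply Bayes' rule sequentially, carrying P(author P) forward.
After a stylometric feature='absent': P(author P) = 0.3·0.7500 / (0.3·0.7500 + 0.2·0.2500) ≈ 0.8182
After a stylometric feature='absent': P(author P) = 0.3·0.8182 / (0.3·0.8182 + 0.2·0.1818) ≈ 0.8710
After a second stylistic marker='absent': P(author P) = 0.2·0.8710 / (0.2·0.8710 + 0.8·0.1290) ≈ 0.6279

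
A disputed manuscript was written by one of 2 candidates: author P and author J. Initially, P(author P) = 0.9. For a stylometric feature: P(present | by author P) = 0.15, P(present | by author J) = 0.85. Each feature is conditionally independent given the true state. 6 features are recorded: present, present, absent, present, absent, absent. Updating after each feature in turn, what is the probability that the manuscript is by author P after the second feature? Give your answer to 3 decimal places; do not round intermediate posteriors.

0.219

Apply Bayes' rule sequentially, carrying P(author P) forward.
After 'present': P(author P) = 0.15·0.9000 / (0.15·0.9000 + 0.85·0.1000) ≈ 0.6136
After 'present': P(author P) = 0.15·0.6136 / (0.15·0.6136 + 0.85·0.3864) ≈ 0.2189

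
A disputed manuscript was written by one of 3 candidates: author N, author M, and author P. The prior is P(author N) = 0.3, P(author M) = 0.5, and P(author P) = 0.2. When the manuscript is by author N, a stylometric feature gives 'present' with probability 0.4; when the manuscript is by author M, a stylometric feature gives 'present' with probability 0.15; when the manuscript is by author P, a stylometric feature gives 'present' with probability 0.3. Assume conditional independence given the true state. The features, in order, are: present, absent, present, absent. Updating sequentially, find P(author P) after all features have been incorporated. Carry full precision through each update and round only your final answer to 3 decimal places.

After 'present': normaliser = 0.4·0.3000 + 0.15·0.5000 + 0.3·0.2000; P(author N) ≈ 0.4706, P(author M) ≈ 0.2941, P(author P) ≈ 0.2353
After 'absent': normaliser = 0.6·0.4706 + 0.85·0.2941 + 0.7·0.2353; P(author N) ≈ 0.4051, P(author M) ≈ 0.3586, P(author P) ≈ 0.2363
After 'present': normaliser = 0.4·0.4051 + 0.15·0.3586 + 0.3·0.2363; P(author N) ≈ 0.5651, P(author M) ≈ 0.1876, P(author P) ≈ 0.2472
After 'absent': normaliser = 0.6·0.5651 + 0.85·0.1876 + 0.7·0.2472; P(author N) ≈ 0.5048, P(author M) ≈ 0.2375, P(author P) ≈ 0.2577

0.258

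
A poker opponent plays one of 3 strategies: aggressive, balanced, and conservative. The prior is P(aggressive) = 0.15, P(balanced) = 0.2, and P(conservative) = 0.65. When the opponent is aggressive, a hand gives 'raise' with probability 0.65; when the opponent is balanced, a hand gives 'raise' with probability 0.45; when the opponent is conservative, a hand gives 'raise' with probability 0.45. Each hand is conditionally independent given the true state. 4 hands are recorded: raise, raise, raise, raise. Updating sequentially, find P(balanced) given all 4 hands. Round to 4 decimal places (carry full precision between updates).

0.1331

After 'raise': normaliser = 0.65·0.1500 + 0.45·0.2000 + 0.45·0.6500; P(aggressive) ≈ 0.2031, P(balanced) ≈ 0.1875, P(conservative) ≈ 0.6094
After 'raise': normaliser = 0.65·0.2031 + 0.45·0.1875 + 0.45·0.6094; P(aggressive) ≈ 0.2691, P(balanced) ≈ 0.1720, P(conservative) ≈ 0.5589
After 'raise': normaliser = 0.65·0.2691 + 0.45·0.1720 + 0.45·0.5589; P(aggressive) ≈ 0.3472, P(balanced) ≈ 0.1536, P(conservative) ≈ 0.4992
After 'raise': normaliser = 0.65·0.3472 + 0.45·0.1536 + 0.45·0.4992; P(aggressive) ≈ 0.4345, P(balanced) ≈ 0.1331, P(conservative) ≈ 0.4325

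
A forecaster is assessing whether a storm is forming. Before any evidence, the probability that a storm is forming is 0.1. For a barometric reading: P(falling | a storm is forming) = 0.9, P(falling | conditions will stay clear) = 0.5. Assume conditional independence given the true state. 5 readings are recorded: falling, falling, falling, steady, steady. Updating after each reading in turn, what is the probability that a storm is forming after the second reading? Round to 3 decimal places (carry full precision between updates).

Each posterior becomes the prior for the next update.
After 'falling': P(storm) = 0.9·0.1000 / (0.9·0.1000 + 0.5·0.9000) ≈ 0.1667
After 'falling': P(storm) = 0.9·0.1667 / (0.9·0.1667 + 0.5·0.8333) ≈ 0.2647

0.265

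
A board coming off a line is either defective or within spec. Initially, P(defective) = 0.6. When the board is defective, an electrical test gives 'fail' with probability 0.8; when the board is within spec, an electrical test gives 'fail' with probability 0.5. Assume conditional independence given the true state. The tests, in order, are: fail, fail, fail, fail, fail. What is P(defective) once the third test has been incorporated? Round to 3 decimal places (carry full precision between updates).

0.860

Each posterior becomes the prior for the next update.
After 'fail': P(defective) = 0.8·0.6000 / (0.8·0.6000 + 0.5·0.4000) ≈ 0.7059
After 'fail': P(defective) = 0.8·0.7059 / (0.8·0.7059 + 0.5·0.2941) ≈ 0.7934
After 'fail': P(defective) = 0.8·0.7934 / (0.8·0.7934 + 0.5·0.2066) ≈ 0.8600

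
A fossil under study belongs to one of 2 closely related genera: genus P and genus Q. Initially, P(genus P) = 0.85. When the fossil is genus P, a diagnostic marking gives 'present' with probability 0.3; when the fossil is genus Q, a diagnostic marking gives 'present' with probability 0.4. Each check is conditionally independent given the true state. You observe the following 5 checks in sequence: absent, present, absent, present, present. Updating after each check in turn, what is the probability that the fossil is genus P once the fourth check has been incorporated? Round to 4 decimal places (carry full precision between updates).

0.8127

After 'absent': P(genus P) = 0.7·0.8500 / (0.7·0.8500 + 0.6·0.1500) ≈ 0.8686
After 'present': P(genus P) = 0.3·0.8686 / (0.3·0.8686 + 0.4·0.1314) ≈ 0.8322
After 'absent': P(genus P) = 0.7·0.8322 / (0.7·0.8322 + 0.6·0.1678) ≈ 0.8526
After 'present': P(genus P) = 0.3·0.8526 / (0.3·0.8526 + 0.4·0.1474) ≈ 0.8127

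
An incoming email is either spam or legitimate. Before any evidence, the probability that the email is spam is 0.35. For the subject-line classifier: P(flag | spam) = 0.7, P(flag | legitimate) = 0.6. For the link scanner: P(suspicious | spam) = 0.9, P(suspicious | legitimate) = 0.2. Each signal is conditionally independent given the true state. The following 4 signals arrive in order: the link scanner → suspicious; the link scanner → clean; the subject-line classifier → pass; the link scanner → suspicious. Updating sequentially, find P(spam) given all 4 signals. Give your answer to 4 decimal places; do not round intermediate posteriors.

After the link scanner='suspicious': P(spam) = 0.9·0.3500 / (0.9·0.3500 + 0.2·0.6500) ≈ 0.7079
After the link scanner='clean': P(spam) = 0.1·0.7079 / (0.1·0.7079 + 0.8·0.2921) ≈ 0.2325
After the subject-line classifier='pass': P(spam) = 0.3·0.2325 / (0.3·0.2325 + 0.4·0.7675) ≈ 0.1851
After the link scanner='suspicious': P(spam) = 0.9·0.1851 / (0.9·0.1851 + 0.2·0.8149) ≈ 0.5055

0.5055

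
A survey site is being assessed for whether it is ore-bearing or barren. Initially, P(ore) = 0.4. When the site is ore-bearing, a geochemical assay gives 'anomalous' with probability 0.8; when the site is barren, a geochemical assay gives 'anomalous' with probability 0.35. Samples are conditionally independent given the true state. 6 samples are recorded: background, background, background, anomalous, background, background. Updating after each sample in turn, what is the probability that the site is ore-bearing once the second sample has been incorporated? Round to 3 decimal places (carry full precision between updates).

After 'background': P(ore) = 0.2·0.4000 / (0.2·0.4000 + 0.65·0.6000) ≈ 0.1702
After 'background': P(ore) = 0.2·0.1702 / (0.2·0.1702 + 0.65·0.8298) ≈ 0.0594

0.059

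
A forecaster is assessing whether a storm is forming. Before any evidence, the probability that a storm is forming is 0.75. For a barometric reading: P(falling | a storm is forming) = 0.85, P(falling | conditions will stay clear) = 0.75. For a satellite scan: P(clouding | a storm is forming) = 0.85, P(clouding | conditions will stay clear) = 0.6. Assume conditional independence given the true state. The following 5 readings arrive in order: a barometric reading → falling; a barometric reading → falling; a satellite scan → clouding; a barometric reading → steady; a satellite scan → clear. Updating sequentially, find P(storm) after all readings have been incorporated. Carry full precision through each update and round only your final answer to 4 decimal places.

0.5512

After a barometric reading='falling': P(storm) = 0.85·0.7500 / (0.85·0.7500 + 0.75·0.2500) ≈ 0.7727
After a barometric reading='falling': P(storm) = 0.85·0.7727 / (0.85·0.7727 + 0.75·0.2273) ≈ 0.7940
After a satellite scan='clouding': P(storm) = 0.85·0.7940 / (0.85·0.7940 + 0.6·0.2060) ≈ 0.8452
After a barometric reading='steady': P(storm) = 0.15·0.8452 / (0.15·0.8452 + 0.25·0.1548) ≈ 0.7661
After a satellite scan='clear': P(storm) = 0.15·0.7661 / (0.15·0.7661 + 0.4·0.2339) ≈ 0.5512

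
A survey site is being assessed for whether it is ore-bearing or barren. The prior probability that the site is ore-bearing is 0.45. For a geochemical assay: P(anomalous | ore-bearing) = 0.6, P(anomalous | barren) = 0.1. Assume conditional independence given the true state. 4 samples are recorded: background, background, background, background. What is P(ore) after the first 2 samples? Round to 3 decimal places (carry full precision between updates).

After 'background': P(ore) = 0.4·0.4500 / (0.4·0.4500 + 0.9·0.5500) ≈ 0.2667
After 'background': P(ore) = 0.4·0.2667 / (0.4·0.2667 + 0.9·0.7333) ≈ 0.1391

0.139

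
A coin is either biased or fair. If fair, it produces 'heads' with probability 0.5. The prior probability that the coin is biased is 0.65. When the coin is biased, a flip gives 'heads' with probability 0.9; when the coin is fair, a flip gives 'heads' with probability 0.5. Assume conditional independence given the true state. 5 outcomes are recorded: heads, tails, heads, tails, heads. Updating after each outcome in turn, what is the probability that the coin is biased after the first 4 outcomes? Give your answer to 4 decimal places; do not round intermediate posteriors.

Each posterior becomes the prior for the next update.
After 'heads': P(biased) = 0.9·0.6500 / (0.9·0.6500 + 0.5·0.3500) ≈ 0.7697
After 'tails': P(biased) = 0.1·0.7697 / (0.1·0.7697 + 0.5·0.2303) ≈ 0.4007
After 'heads': P(biased) = 0.9·0.4007 / (0.9·0.4007 + 0.5·0.5993) ≈ 0.5462
After 'tails': P(biased) = 0.1·0.5462 / (0.1·0.5462 + 0.5·0.4538) ≈ 0.1940

0.1940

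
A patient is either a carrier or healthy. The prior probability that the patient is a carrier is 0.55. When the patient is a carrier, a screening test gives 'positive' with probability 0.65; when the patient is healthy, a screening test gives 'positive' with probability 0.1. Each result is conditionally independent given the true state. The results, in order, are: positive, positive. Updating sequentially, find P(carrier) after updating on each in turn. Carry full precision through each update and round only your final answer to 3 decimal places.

0.981

Apply Bayes' rule sequentially, carrying P(carrier) forward.
After 'positive': P(carrier) = 0.65·0.5500 / (0.65·0.5500 + 0.1·0.4500) ≈ 0.8882
After 'positive': P(carrier) = 0.65·0.8882 / (0.65·0.8882 + 0.1·0.1118) ≈ 0.9810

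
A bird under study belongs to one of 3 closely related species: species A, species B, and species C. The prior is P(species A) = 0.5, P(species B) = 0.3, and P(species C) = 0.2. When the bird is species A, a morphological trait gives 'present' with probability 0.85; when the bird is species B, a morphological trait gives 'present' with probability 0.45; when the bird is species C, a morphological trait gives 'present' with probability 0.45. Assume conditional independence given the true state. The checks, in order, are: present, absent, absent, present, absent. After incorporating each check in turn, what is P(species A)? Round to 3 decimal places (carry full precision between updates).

0.067

After 'present': normaliser = 0.85·0.5000 + 0.45·0.3000 + 0.45·0.2000; P(species A) ≈ 0.6538, P(species B) ≈ 0.2077, P(species C) ≈ 0.1385
After 'absent': normaliser = 0.15·0.6538 + 0.55·0.2077 + 0.55·0.1385; P(species A) ≈ 0.3400, P(species B) ≈ 0.3960, P(species C) ≈ 0.2640
After 'absent': normaliser = 0.15·0.3400 + 0.55·0.3960 + 0.55·0.2640; P(species A) ≈ 0.1232, P(species B) ≈ 0.5261, P(species C) ≈ 0.3507
After 'present': normaliser = 0.85·0.1232 + 0.45·0.5261 + 0.45·0.3507; P(species A) ≈ 0.2097, P(species B) ≈ 0.4742, P(species C) ≈ 0.3161
After 'absent': normaliser = 0.15·0.2097 + 0.55·0.4742 + 0.55·0.3161; P(species A) ≈ 0.0675, P(species B) ≈ 0.5595, P(species C) ≈ 0.3730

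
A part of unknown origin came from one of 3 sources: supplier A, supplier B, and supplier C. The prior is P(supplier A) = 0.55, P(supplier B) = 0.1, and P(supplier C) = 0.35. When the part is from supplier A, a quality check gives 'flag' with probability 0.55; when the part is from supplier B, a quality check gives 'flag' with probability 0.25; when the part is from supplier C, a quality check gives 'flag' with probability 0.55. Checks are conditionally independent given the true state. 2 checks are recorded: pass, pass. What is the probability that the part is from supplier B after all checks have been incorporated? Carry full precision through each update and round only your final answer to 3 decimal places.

0.236

After 'pass': normaliser = 0.45·0.5500 + 0.75·0.1000 + 0.45·0.3500; P(supplier A) ≈ 0.5156, P(supplier B) ≈ 0.1562, P(supplier C) ≈ 0.3281
After 'pass': normaliser = 0.45·0.5156 + 0.75·0.1562 + 0.45·0.3281; P(supplier A) ≈ 0.4670, P(supplier B) ≈ 0.2358, P(supplier C) ≈ 0.2972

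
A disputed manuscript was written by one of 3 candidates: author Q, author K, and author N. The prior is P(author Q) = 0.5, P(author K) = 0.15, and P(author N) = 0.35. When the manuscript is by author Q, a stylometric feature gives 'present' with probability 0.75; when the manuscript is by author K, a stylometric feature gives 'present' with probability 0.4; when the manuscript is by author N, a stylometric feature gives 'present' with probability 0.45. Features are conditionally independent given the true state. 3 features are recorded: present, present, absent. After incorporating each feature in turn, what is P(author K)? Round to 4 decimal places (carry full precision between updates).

After 'present': normaliser = 0.75·0.5000 + 0.4·0.1500 + 0.45·0.3500; P(author Q) ≈ 0.6329, P(author K) ≈ 0.1013, P(author N) ≈ 0.2658
After 'present': normaliser = 0.75·0.6329 + 0.4·0.1013 + 0.45·0.2658; P(author Q) ≈ 0.7478, P(author K) ≈ 0.0638, P(author N) ≈ 0.1884
After 'absent': normaliser = 0.25·0.7478 + 0.6·0.0638 + 0.55·0.1884; P(author Q) ≈ 0.5684, P(author K) ≈ 0.1164, P(author N) ≈ 0.3151

0.1164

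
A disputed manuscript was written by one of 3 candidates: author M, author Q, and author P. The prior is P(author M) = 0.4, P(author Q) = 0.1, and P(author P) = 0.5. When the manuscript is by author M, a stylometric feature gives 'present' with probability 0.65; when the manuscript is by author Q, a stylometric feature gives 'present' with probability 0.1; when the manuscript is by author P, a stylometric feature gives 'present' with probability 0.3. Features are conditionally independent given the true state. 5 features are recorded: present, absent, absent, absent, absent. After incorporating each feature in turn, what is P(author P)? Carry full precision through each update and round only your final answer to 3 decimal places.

After 'present': normaliser = 0.65·0.4000 + 0.1·0.1000 + 0.3·0.5000; P(author M) ≈ 0.6190, P(author Q) ≈ 0.0238, P(author P) ≈ 0.3571
After 'absent': normaliser = 0.35·0.6190 + 0.9·0.0238 + 0.7·0.3571; P(author M) ≈ 0.4439, P(author Q) ≈ 0.0439, P(author P) ≈ 0.5122
After 'absent': normaliser = 0.35·0.4439 + 0.9·0.0439 + 0.7·0.5122; P(author M) ≈ 0.2807, P(author Q) ≈ 0.0714, P(author P) ≈ 0.6479
After 'absent': normaliser = 0.35·0.2807 + 0.9·0.0714 + 0.7·0.6479; P(author M) ≈ 0.1595, P(author Q) ≈ 0.1043, P(author P) ≈ 0.7362
After 'absent': normaliser = 0.35·0.1595 + 0.9·0.1043 + 0.7·0.7362; P(author M) ≈ 0.0839, P(author Q) ≈ 0.1412, P(author P) ≈ 0.7749

0.775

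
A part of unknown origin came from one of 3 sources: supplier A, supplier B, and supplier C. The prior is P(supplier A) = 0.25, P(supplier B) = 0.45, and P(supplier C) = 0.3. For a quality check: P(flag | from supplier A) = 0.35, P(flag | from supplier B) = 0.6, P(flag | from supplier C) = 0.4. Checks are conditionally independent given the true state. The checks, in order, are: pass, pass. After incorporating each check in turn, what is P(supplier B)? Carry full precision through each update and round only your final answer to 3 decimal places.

0.252

After 'pass': normaliser = 0.65·0.2500 + 0.4·0.4500 + 0.6·0.3000; P(supplier A) ≈ 0.3110, P(supplier B) ≈ 0.3445, P(supplier C) ≈ 0.3445
After 'pass': normaliser = 0.65·0.3110 + 0.4·0.3445 + 0.6·0.3445; P(supplier A) ≈ 0.3698, P(supplier B) ≈ 0.2521, P(supplier C) ≈ 0.3781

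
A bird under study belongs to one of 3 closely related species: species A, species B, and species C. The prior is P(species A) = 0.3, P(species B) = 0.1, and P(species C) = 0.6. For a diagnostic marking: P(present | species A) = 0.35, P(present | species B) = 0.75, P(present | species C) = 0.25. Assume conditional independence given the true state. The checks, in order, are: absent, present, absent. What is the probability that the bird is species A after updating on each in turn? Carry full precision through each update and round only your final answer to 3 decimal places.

0.332

Each posterior becomes the prior for the next update.
After 'absent': normaliser = 0.65·0.3000 + 0.25·0.1000 + 0.75·0.6000; P(species A) ≈ 0.2910, P(species B) ≈ 0.0373, P(species C) ≈ 0.6716
After 'present': normaliser = 0.35·0.2910 + 0.75·0.0373 + 0.25·0.6716; P(species A) ≈ 0.3421, P(species B) ≈ 0.0940, P(species C) ≈ 0.5639
After 'absent': normaliser = 0.65·0.3421 + 0.25·0.0940 + 0.75·0.5639; P(species A) ≈ 0.3325, P(species B) ≈ 0.0351, P(species C) ≈ 0.6324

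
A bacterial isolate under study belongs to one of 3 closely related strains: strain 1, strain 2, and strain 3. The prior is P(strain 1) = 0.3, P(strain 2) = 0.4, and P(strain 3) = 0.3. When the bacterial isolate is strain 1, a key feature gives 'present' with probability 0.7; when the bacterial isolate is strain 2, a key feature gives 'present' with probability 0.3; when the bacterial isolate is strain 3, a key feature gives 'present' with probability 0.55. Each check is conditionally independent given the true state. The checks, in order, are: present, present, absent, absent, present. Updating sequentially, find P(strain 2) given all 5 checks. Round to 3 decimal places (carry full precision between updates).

0.215

After 'present': normaliser = 0.7·0.3000 + 0.3·0.4000 + 0.55·0.3000; P(strain 1) ≈ 0.4242, P(strain 2) ≈ 0.2424, P(strain 3) ≈ 0.3333
After 'present': normaliser = 0.7·0.4242 + 0.3·0.2424 + 0.55·0.3333; P(strain 1) ≈ 0.5370, P(strain 2) ≈ 0.1315, P(strain 3) ≈ 0.3315
After 'absent': normaliser = 0.3·0.5370 + 0.7·0.1315 + 0.45·0.3315; P(strain 1) ≈ 0.4004, P(strain 2) ≈ 0.2288, P(strain 3) ≈ 0.3708
After 'absent': normaliser = 0.3·0.4004 + 0.7·0.2288 + 0.45·0.3708; P(strain 1) ≈ 0.2686, P(strain 2) ≈ 0.3582, P(strain 3) ≈ 0.3732
After 'present': normaliser = 0.7·0.2686 + 0.3·0.3582 + 0.55·0.3732; P(strain 1) ≈ 0.3755, P(strain 2) ≈ 0.2146, P(strain 3) ≈ 0.4099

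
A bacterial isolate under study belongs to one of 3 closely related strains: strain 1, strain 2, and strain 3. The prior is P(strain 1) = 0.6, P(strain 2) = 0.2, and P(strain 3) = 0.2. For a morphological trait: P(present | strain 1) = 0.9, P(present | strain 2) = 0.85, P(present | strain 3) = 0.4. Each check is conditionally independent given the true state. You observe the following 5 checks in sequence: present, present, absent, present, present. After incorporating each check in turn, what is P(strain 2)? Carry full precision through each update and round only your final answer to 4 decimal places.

0.2695

Each posterior becomes the prior for the next update.
After 'present': normaliser = 0.9·0.6000 + 0.85·0.2000 + 0.4·0.2000; P(strain 1) ≈ 0.6835, P(strain 2) ≈ 0.2152, P(strain 3) ≈ 0.1013
After 'present': normaliser = 0.9·0.6835 + 0.85·0.2152 + 0.4·0.1013; P(strain 1) ≈ 0.7336, P(strain 2) ≈ 0.2181, P(strain 3) ≈ 0.0483
After 'absent': normaliser = 0.1·0.7336 + 0.15·0.2181 + 0.6·0.0483; P(strain 1) ≈ 0.5432, P(strain 2) ≈ 0.2422, P(strain 3) ≈ 0.2146
After 'present': normaliser = 0.9·0.5432 + 0.85·0.2422 + 0.4·0.2146; P(strain 1) ≈ 0.6263, P(strain 2) ≈ 0.2638, P(strain 3) ≈ 0.1100
After 'present': normaliser = 0.9·0.6263 + 0.85·0.2638 + 0.4·0.1100; P(strain 1) ≈ 0.6776, P(strain 2) ≈ 0.2695, P(strain 3) ≈ 0.0529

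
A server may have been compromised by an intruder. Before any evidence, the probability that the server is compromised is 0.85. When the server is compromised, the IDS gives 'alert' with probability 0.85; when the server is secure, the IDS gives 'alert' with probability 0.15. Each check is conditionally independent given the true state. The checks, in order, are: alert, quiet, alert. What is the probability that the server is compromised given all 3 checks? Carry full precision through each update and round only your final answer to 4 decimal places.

Apply Bayes' rule sequentially, carrying P(compromised) forward.
After 'alert': P(compromised) = 0.85·0.8500 / (0.85·0.8500 + 0.15·0.1500) ≈ 0.9698
After 'quiet': P(compromised) = 0.15·0.9698 / (0.15·0.9698 + 0.85·0.0302) ≈ 0.8500
After 'alert': P(compromised) = 0.85·0.8500 / (0.85·0.8500 + 0.15·0.1500) ≈ 0.9698

0.9698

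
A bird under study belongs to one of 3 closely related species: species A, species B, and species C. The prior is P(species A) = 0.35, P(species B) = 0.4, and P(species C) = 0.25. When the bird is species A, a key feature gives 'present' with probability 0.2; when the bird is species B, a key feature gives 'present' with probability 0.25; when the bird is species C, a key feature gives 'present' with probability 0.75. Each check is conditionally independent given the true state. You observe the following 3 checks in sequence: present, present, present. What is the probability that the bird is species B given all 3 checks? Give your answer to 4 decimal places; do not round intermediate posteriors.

0.0546

After 'present': normaliser = 0.2·0.3500 + 0.25·0.4000 + 0.75·0.2500; P(species A) ≈ 0.1958, P(species B) ≈ 0.2797, P(species C) ≈ 0.5245
After 'present': normaliser = 0.2·0.1958 + 0.25·0.2797 + 0.75·0.5245; P(species A) ≈ 0.0779, P(species B) ≈ 0.1392, P(species C) ≈ 0.7829
After 'present': normaliser = 0.2·0.0779 + 0.25·0.1392 + 0.75·0.7829; P(species A) ≈ 0.0245, P(species B) ≈ 0.0546, P(species C) ≈ 0.9210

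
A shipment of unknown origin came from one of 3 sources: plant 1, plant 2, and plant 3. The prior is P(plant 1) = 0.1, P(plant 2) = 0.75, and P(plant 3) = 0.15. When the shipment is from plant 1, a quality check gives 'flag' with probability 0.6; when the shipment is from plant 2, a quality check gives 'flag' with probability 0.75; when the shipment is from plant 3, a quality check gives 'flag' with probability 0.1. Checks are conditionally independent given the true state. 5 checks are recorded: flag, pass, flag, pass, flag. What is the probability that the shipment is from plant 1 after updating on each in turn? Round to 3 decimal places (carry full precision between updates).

0.148

After 'flag': normaliser = 0.6·0.1000 + 0.75·0.7500 + 0.1·0.1500; P(plant 1) ≈ 0.0941, P(plant 2) ≈ 0.8824, P(plant 3) ≈ 0.0235
After 'pass': normaliser = 0.4·0.0941 + 0.25·0.8824 + 0.9·0.0235; P(plant 1) ≈ 0.1347, P(plant 2) ≈ 0.7895, P(plant 3) ≈ 0.0758
After 'flag': normaliser = 0.6·0.1347 + 0.75·0.7895 + 0.1·0.0758; P(plant 1) ≈ 0.1188, P(plant 2) ≈ 0.8701, P(plant 3) ≈ 0.0111
After 'pass': normaliser = 0.4·0.1188 + 0.25·0.8701 + 0.9·0.0111; P(plant 1) ≈ 0.1728, P(plant 2) ≈ 0.7908, P(plant 3) ≈ 0.0364
After 'flag': normaliser = 0.6·0.1728 + 0.75·0.7908 + 0.1·0.0364; P(plant 1) ≈ 0.1480, P(plant 2) ≈ 0.8468, P(plant 3) ≈ 0.0052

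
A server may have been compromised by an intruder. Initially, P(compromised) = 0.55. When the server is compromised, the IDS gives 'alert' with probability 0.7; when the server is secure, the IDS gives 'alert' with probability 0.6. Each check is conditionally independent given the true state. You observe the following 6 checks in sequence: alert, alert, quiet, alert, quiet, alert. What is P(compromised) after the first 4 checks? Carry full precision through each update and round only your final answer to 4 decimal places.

0.5928

After 'alert': P(compromised) = 0.7·0.5500 / (0.7·0.5500 + 0.6·0.4500) ≈ 0.5878
After 'alert': P(compromised) = 0.7·0.5878 / (0.7·0.5878 + 0.6·0.4122) ≈ 0.6246
After 'quiet': P(compromised) = 0.3·0.6246 / (0.3·0.6246 + 0.4·0.3754) ≈ 0.5551
After 'alert': P(compromised) = 0.7·0.5551 / (0.7·0.5551 + 0.6·0.4449) ≈ 0.5928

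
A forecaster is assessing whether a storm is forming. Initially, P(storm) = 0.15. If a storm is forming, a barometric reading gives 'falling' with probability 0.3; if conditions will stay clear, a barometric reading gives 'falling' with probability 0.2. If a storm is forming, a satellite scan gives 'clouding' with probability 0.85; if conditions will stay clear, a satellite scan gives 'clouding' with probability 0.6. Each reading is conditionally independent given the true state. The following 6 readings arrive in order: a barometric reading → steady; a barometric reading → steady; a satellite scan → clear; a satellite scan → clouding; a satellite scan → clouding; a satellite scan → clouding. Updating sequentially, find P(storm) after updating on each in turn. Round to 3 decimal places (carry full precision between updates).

After a barometric reading='steady': P(storm) = 0.7·0.1500 / (0.7·0.1500 + 0.8·0.8500) ≈ 0.1338
After a barometric reading='steady': P(storm) = 0.7·0.1338 / (0.7·0.1338 + 0.8·0.8662) ≈ 0.1190
After a satellite scan='clear': P(storm) = 0.15·0.1190 / (0.15·0.1190 + 0.4·0.8810) ≈ 0.0482
After a satellite scan='clouding': P(storm) = 0.85·0.0482 / (0.85·0.0482 + 0.6·0.9518) ≈ 0.0670
After a satellite scan='clouding': P(storm) = 0.85·0.0670 / (0.85·0.0670 + 0.6·0.9330) ≈ 0.0923
After a satellite scan='clouding': P(storm) = 0.85·0.0923 / (0.85·0.0923 + 0.6·0.9077) ≈ 0.1259

0.126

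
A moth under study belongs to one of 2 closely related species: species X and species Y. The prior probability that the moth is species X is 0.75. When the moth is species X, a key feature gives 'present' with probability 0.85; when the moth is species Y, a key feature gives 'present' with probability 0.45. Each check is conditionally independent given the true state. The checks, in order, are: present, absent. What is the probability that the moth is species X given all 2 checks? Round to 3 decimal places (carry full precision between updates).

0.607

Each posterior becomes the prior for the next update.
After 'present': P(species X) = 0.85·0.7500 / (0.85·0.7500 + 0.45·0.2500) ≈ 0.8500
After 'absent': P(species X) = 0.15·0.8500 / (0.15·0.8500 + 0.55·0.1500) ≈ 0.6071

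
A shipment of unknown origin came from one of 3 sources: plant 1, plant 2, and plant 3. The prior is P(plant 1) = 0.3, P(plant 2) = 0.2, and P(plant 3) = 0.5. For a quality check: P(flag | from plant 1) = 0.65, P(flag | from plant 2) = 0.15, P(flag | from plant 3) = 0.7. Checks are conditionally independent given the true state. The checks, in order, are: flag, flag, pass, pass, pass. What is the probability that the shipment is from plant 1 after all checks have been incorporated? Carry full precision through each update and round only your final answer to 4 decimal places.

Apply Bayes' rule sequentially, carrying P(plant 1) forward.
After 'flag': normaliser = 0.65·0.3000 + 0.15·0.2000 + 0.7·0.5000; P(plant 1) ≈ 0.3391, P(plant 2) ≈ 0.0522, P(plant 3) ≈ 0.6087
After 'flag': normaliser = 0.65·0.3391 + 0.15·0.0522 + 0.7·0.6087; P(plant 1) ≈ 0.3369, P(plant 2) ≈ 0.0120, P(plant 3) ≈ 0.6512
After 'pass': normaliser = 0.35·0.3369 + 0.85·0.0120 + 0.3·0.6512; P(plant 1) ≈ 0.3646, P(plant 2) ≈ 0.0314, P(plant 3) ≈ 0.6040
After 'pass': normaliser = 0.35·0.3646 + 0.85·0.0314 + 0.3·0.6040; P(plant 1) ≈ 0.3803, P(plant 2) ≈ 0.0796, P(plant 3) ≈ 0.5401
After 'pass': normaliser = 0.35·0.3803 + 0.85·0.0796 + 0.3·0.5401; P(plant 1) ≈ 0.3669, P(plant 2) ≈ 0.1866, P(plant 3) ≈ 0.4466

0.3669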